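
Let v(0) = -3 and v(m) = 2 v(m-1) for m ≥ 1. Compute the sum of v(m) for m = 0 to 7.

v(1) = 2·(-3) = -6
v(2) = 2·(-6) = -12
v(3) = 2·(-12) = -24
v(4) = 2·(-24) = -48
v(5) = 2·(-48) = -96
v(6) = 2·(-96) = -192
v(7) = 2·(-192) = -384
Sum = (-3) + (-6) + (-12) + (-24) + (-48) + (-96) + (-192) + (-384) = -765

-765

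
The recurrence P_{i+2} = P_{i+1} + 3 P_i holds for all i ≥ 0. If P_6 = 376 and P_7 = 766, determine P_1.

Rearranging, P_{i-2} = (P_i - P_{i-1}) / 3.
P_5 = (766 - 376) / 3 = 390/3 = 130
P_4 = (376 - 130) / 3 = 246/3 = 82
P_3 = (130 - 82) / 3 = 48/3 = 16
P_2 = (82 - 16) / 3 = 66/3 = 22
P_1 = (16 - 22) / 3 = -6/3 = -2

-2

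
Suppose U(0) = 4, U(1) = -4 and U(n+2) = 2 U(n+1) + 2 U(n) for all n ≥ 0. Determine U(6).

U(2) = 2*(-4) + 2*4 = 0
U(3) = 2*0 + 2*(-4) = -8
U(4) = 2*(-8) + 2*0 = -16
U(5) = 2*(-16) + 2*(-8) = -48
U(6) = 2*(-48) + 2*(-16) = -128

-128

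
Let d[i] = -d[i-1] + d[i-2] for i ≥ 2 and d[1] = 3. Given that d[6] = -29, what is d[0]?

-1

Let d[0] = y.
d[2] = -3 + y
d[3] = 6 - y
d[4] = -9 + 2y
d[5] = 15 - 3y
d[6] = -24 + 5y
So -24 + 5y = -29, giving y = -1.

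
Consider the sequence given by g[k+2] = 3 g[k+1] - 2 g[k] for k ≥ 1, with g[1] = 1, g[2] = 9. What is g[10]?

4089

g[3] = 3(9) - 2(1) = 25
g[4] = 3(25) - 2(9) = 57
g[5] = 3(57) - 2(25) = 121
g[6] = 3(121) - 2(57) = 249
g[7] = 3(249) - 2(121) = 505
g[8] = 3(505) - 2(249) = 1017
g[9] = 3(1017) - 2(505) = 2041
g[10] = 3(2041) - 2(1017) = 4089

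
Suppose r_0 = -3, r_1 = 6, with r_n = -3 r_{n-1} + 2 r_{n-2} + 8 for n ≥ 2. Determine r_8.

r_2 = -3*6 + 2*(-3) + 8 = -16
r_3 = -3*(-16) + 2*6 + 8 = 68
r_4 = -3*68 + 2*(-16) + 8 = -228
r_5 = -3*(-228) + 2*68 + 8 = 828
r_6 = -3*828 + 2*(-228) + 8 = -2932
r_7 = -3*(-2932) + 2*828 + 8 = 10460
r_8 = -3*10460 + 2*(-2932) + 8 = -37236

-37236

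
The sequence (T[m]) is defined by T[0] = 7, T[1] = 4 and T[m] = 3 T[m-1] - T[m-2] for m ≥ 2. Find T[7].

500

T[2] = 3(4) - 7 = 5
T[3] = 3(5) - 4 = 11
T[4] = 3(11) - 5 = 28
T[5] = 3(28) - 11 = 73
T[6] = 3(73) - 28 = 191
T[7] = 3(191) - 73 = 500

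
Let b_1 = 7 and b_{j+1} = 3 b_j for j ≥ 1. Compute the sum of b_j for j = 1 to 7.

b_2 = 3·7 = 21
b_3 = 3·21 = 63
b_4 = 3·63 = 189
b_5 = 3·189 = 567
b_6 = 3·567 = 1701
b_7 = 3·1701 = 5103
Sum = 7 + 21 + 63 + 189 + 567 + 1701 + 5103 = 7651

7651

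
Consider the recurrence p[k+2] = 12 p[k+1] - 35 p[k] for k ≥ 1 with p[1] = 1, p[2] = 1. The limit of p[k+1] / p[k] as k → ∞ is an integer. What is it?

7

The characteristic equation is r^2 - 12r + 35 = 0, which factors as (r - 7)(r - 5) = 0.
So the roots are 7 and 5. Since |7| > |5| and the coefficient of 7^k is non-zero, the ratio tends to 7.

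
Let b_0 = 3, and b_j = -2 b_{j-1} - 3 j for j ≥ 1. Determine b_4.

b_1 = -2·3 - 3 = -9
b_2 = -2·(-9) - 6 = 12
b_3 = -2·12 - 9 = -33
b_4 = -2·(-33) - 12 = 54

54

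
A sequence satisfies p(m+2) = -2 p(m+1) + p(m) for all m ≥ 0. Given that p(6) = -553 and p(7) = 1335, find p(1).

5

Rearranging, p(m-2) = p(m) + 2 p(m-1).
p(5) = 1335 + 2*(-553) = 229
p(4) = -553 + 2*229 = -95
p(3) = 229 + 2*(-95) = 39
p(2) = -95 + 2*39 = -17
p(1) = 39 + 2*(-17) = 5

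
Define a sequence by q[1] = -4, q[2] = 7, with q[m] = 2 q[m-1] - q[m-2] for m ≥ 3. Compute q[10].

95

q[3] = 2*7 - (-4) = 18
q[4] = 2*18 - 7 = 29
q[5] = 2*29 - 18 = 40
q[6] = 2*40 - 29 = 51
q[7] = 2*51 - 40 = 62
q[8] = 2*62 - 51 = 73
q[9] = 2*73 - 62 = 84
q[10] = 2*84 - 73 = 95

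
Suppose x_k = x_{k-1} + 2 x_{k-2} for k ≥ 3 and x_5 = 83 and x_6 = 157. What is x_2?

Rearranging, x_{k-2} = (x_k - x_{k-1}) / 2.
x_4 = (157 - 83) / 2 = 74/2 = 37
x_3 = (83 - 37) / 2 = 46/2 = 23
x_2 = (37 - 23) / 2 = 14/2 = 7

7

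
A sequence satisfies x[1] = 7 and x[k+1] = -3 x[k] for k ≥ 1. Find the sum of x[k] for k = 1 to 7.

3829

x[2] = -3*7 = -21
x[3] = -3*(-21) = 63
x[4] = -3*63 = -189
x[5] = -3*(-189) = 567
x[6] = -3*567 = -1701
x[7] = -3*(-1701) = 5103
Sum = 7 + (-21) + 63 + (-189) + 567 + (-1701) + 5103 = 3829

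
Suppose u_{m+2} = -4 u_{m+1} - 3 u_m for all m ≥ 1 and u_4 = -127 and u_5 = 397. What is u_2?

Rearranging, u_{m-2} = (u_m + 4 u_{m-1}) / -3.
u_3 = (397 + 4*(-127)) / -3 = -111/-3 = 37
u_2 = (-127 + 4*37) / -3 = 21/-3 = -7

-7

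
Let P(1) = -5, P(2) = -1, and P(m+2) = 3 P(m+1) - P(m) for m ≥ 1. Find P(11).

6155

P(3) = 3·(-1) - (-5) = 2
P(4) = 3·2 - (-1) = 7
P(5) = 3·7 - 2 = 19
P(6) = 3·19 - 7 = 50
P(7) = 3·50 - 19 = 131
P(8) = 3·131 - 50 = 343
P(9) = 3·343 - 131 = 898
P(10) = 3·898 - 343 = 2351
P(11) = 3·2351 - 898 = 6155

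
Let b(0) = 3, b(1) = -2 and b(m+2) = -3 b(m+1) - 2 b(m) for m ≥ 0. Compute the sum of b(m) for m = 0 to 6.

-39

b(2) = -3(-2) - 2(3) = 0
b(3) = -3(0) - 2(-2) = 4
b(4) = -3(4) - 2(0) = -12
b(5) = -3(-12) - 2(4) = 28
b(6) = -3(28) - 2(-12) = -60
Sum = 3 + (-2) + 0 + 4 + (-12) + 28 + (-60) = -39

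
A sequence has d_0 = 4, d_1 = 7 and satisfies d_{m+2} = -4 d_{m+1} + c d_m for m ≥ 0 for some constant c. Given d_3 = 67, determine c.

5

d_2 = -28 + 4c
d_3 = 112 - 9c
So 112 - 9c = 67, giving c = 5.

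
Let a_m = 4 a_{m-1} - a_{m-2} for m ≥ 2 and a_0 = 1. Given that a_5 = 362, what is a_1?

Let a_1 = x.
a_2 = -1 + 4x
a_3 = -4 + 15x
a_4 = -15 + 56x
a_5 = -56 + 209x
So -56 + 209x = 362, giving x = 2.

2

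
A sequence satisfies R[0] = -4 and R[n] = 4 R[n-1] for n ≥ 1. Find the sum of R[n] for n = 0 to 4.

R[1] = 4·(-4) = -16
R[2] = 4·(-16) = -64
R[3] = 4·(-64) = -256
R[4] = 4·(-256) = -1024
Sum = (-4) + (-16) + (-64) + (-256) + (-1024) = -1364

-1364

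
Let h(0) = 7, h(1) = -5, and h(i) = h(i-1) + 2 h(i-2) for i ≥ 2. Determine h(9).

h(2) = (-5) + 2*7 = 9
h(3) = 9 + 2*(-5) = -1
h(4) = (-1) + 2*9 = 17
h(5) = 17 + 2*(-1) = 15
h(6) = 15 + 2*17 = 49
h(7) = 49 + 2*15 = 79
h(8) = 79 + 2*49 = 177
h(9) = 177 + 2*79 = 335

335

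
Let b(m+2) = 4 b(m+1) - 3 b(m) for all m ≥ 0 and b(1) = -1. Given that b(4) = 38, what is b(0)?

-2

Let b(0) = y.
b(2) = -4 - 3y
b(3) = -13 - 12y
b(4) = -40 - 39y
So -40 - 39y = 38, giving y = -2.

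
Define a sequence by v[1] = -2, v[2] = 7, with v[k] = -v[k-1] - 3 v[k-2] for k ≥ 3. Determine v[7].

v[3] = -7 - 3·(-2) = -1
v[4] = -(-1) - 3·7 = -20
v[5] = -(-20) - 3·(-1) = 23
v[6] = -23 - 3·(-20) = 37
v[7] = -37 - 3·23 = -106

-106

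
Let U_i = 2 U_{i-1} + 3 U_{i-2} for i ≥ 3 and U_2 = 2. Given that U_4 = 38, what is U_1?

4

Let U_1 = z.
U_3 = 4 + 3z
U_4 = 14 + 6z
So 14 + 6z = 38, giving z = 4.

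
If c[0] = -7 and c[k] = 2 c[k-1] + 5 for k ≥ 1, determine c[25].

The fixed point is 5/(1 - 2) = -5, so c[k] + 5 = 2(c[k-1] + 5).
Hence c[k] = -2·2^k - 5.
c[25] = -2·2^{25} - 5 = -2·33554432 - 5 = -67108869.

-67108869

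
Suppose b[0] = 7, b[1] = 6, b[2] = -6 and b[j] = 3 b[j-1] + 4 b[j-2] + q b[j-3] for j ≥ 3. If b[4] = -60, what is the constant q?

-2

b[3] = 6 + 7q
b[4] = -6 + 27q
So -6 + 27q = -60, giving q = -2.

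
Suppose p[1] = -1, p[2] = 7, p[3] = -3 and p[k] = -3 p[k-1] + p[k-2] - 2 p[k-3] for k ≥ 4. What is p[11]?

-116983

p[4] = -3*(-3) + 7 - 2*(-1) = 18
p[5] = -3*18 + (-3) - 2*7 = -71
p[6] = -3*(-71) + 18 - 2*(-3) = 237
p[7] = -3*237 + (-71) - 2*18 = -818
p[8] = -3*(-818) + 237 - 2*(-71) = 2833
p[9] = -3*2833 + (-818) - 2*237 = -9791
p[10] = -3*(-9791) + 2833 - 2*(-818) = 33842
p[11] = -3*33842 + (-9791) - 2*2833 = -116983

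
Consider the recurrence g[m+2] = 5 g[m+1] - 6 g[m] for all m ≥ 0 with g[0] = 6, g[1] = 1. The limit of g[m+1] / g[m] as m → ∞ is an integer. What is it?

The characteristic equation is r^2 - 5r + 6 = 0, which factors as (r - 3)(r - 2) = 0.
So the roots are 3 and 2. Since |3| > |2| and the coefficient of 3^m is non-zero, the ratio tends to 3.

3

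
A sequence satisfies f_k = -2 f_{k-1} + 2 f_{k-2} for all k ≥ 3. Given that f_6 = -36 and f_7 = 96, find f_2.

Rearranging, f_{k-2} = (f_k + 2 f_{k-1}) / 2.
f_5 = (96 + 2(-36)) / 2 = 24/2 = 12
f_4 = (-36 + 2(12)) / 2 = -12/2 = -6
f_3 = (12 + 2(-6)) / 2 = 0/2 = 0
f_2 = (-6 + 2(0)) / 2 = -6/2 = -3

-3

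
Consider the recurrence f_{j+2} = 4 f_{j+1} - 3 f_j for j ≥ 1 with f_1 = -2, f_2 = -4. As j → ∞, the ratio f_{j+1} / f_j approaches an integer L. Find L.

The characteristic equation is r^2 - 4r + 3 = 0, which factors as (r - 3)(r - 1) = 0.
So the roots are 3 and 1. Since |3| > |1| and the coefficient of 3^j is non-zero, the ratio tends to 3.

3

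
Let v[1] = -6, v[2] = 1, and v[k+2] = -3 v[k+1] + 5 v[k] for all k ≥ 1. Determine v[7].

-8238

v[3] = -3·1 + 5·(-6) = -33
v[4] = -3·(-33) + 5·1 = 104
v[5] = -3·104 + 5·(-33) = -477
v[6] = -3·(-477) + 5·104 = 1951
v[7] = -3·1951 + 5·(-477) = -8238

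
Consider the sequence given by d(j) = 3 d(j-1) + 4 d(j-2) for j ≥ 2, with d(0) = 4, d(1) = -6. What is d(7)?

d(2) = 3*(-6) + 4*4 = -2
d(3) = 3*(-2) + 4*(-6) = -30
d(4) = 3*(-30) + 4*(-2) = -98
d(5) = 3*(-98) + 4*(-30) = -414
d(6) = 3*(-414) + 4*(-98) = -1634
d(7) = 3*(-1634) + 4*(-414) = -6558

-6558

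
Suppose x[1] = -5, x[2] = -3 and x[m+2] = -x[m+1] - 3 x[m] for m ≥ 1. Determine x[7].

x[3] = -(-3) - 3*(-5) = 18
x[4] = -18 - 3*(-3) = -9
x[5] = -(-9) - 3*18 = -45
x[6] = -(-45) - 3*(-9) = 72
x[7] = -72 - 3*(-45) = 63

63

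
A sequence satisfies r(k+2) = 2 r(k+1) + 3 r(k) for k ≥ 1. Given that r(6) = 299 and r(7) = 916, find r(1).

6

Rearranging, r(k-2) = (r(k) - 2 r(k-1)) / 3.
r(5) = (916 - 2*299) / 3 = 318/3 = 106
r(4) = (299 - 2*106) / 3 = 87/3 = 29
r(3) = (106 - 2*29) / 3 = 48/3 = 16
r(2) = (29 - 2*16) / 3 = -3/3 = -1
r(1) = (16 - 2*(-1)) / 3 = 18/3 = 6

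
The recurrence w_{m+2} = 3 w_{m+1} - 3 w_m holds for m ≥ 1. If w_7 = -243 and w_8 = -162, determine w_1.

9

Rearranging, w_{m-2} = (w_m - 3 w_{m-1}) / -3.
w_6 = (-162 - 3(-243)) / -3 = 567/-3 = -189
w_5 = (-243 - 3(-189)) / -3 = 324/-3 = -108
w_4 = (-189 - 3(-108)) / -3 = 135/-3 = -45
w_3 = (-108 - 3(-45)) / -3 = 27/-3 = -9
w_2 = (-45 - 3(-9)) / -3 = -18/-3 = 6
w_1 = (-9 - 3(6)) / -3 = -27/-3 = 9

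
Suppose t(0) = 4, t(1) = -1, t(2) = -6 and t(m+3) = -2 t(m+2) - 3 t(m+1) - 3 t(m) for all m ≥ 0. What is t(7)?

42

t(3) = -2·(-6) - 3·(-1) - 3·4 = 3
t(4) = -2·3 - 3·(-6) - 3·(-1) = 15
t(5) = -2·15 - 3·3 - 3·(-6) = -21
t(6) = -2·(-21) - 3·15 - 3·3 = -12
t(7) = -2·(-12) - 3·(-21) - 3·15 = 42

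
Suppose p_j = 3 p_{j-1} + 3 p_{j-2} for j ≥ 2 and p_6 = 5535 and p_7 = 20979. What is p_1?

3

Rearranging, p_{j-2} = (p_j - 3 p_{j-1}) / 3.
p_5 = (20979 - 3*5535) / 3 = 4374/3 = 1458
p_4 = (5535 - 3*1458) / 3 = 1161/3 = 387
p_3 = (1458 - 3*387) / 3 = 297/3 = 99
p_2 = (387 - 3*99) / 3 = 90/3 = 30
p_1 = (99 - 3*30) / 3 = 9/3 = 3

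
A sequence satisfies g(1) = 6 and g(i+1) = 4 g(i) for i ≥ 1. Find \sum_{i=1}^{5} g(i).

g(2) = 4·6 = 24
g(3) = 4·24 = 96
g(4) = 4·96 = 384
g(5) = 4·384 = 1536
Sum = 6 + 24 + 96 + 384 + 1536 = 2046

2046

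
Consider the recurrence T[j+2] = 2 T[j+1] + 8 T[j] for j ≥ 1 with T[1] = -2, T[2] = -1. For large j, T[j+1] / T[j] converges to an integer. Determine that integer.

4

The characteristic equation is r^2 - 2r - 8 = 0, which factors as (r - 4)(r + 2) = 0.
So the roots are 4 and -2. Since |4| > |-2| and the coefficient of 4^j is non-zero, the ratio tends to 4.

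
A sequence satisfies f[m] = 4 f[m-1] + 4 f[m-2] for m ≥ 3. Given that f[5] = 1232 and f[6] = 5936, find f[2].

7

Rearranging, f[m-2] = (f[m] - 4 f[m-1]) / 4.
f[4] = (5936 - 4(1232)) / 4 = 1008/4 = 252
f[3] = (1232 - 4(252)) / 4 = 224/4 = 56
f[2] = (252 - 4(56)) / 4 = 28/4 = 7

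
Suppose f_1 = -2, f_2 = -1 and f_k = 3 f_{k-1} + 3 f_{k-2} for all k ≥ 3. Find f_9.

f_3 = 3·(-1) + 3·(-2) = -9
f_4 = 3·(-9) + 3·(-1) = -30
f_5 = 3·(-30) + 3·(-9) = -117
f_6 = 3·(-117) + 3·(-30) = -441
f_7 = 3·(-441) + 3·(-117) = -1674
f_8 = 3·(-1674) + 3·(-441) = -6345
f_9 = 3·(-6345) + 3·(-1674) = -24057

-24057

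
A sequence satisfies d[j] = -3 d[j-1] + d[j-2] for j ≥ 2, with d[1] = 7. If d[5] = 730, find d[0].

Let d[0] = v.
d[2] = -21 + v
d[3] = 70 - 3v
d[4] = -231 + 10v
d[5] = 763 - 33v
So 763 - 33v = 730, giving v = 1.

1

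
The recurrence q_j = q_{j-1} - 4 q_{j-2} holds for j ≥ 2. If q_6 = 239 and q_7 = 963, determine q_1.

Rearranging, q_{j-2} = (q_j - q_{j-1}) / -4.
q_5 = (963 - 239) / -4 = 724/-4 = -181
q_4 = (239 - (-181)) / -4 = 420/-4 = -105
q_3 = (-181 - (-105)) / -4 = -76/-4 = 19
q_2 = (-105 - 19) / -4 = -124/-4 = 31
q_1 = (19 - 31) / -4 = -12/-4 = 3

3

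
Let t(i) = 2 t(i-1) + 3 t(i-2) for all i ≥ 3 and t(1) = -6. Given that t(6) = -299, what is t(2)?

1

Let t(2) = y.
t(3) = -18 + 2y
t(4) = -36 + 7y
t(5) = -126 + 20y
t(6) = -360 + 61y
So -360 + 61y = -299, giving y = 1.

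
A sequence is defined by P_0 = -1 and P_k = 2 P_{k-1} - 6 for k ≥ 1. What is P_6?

-442

P_1 = 2(-1) - 6 = -8
P_2 = 2(-8) - 6 = -22
P_3 = 2(-22) - 6 = -50
P_4 = 2(-50) - 6 = -106
P_5 = 2(-106) - 6 = -218
P_6 = 2(-218) - 6 = -442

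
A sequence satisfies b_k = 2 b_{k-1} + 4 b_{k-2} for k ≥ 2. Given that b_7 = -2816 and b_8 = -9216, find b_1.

Rearranging, b_{k-2} = (b_k - 2 b_{k-1}) / 4.
b_6 = (-9216 - 2*(-2816)) / 4 = -3584/4 = -896
b_5 = (-2816 - 2*(-896)) / 4 = -1024/4 = -256
b_4 = (-896 - 2*(-256)) / 4 = -384/4 = -96
b_3 = (-256 - 2*(-96)) / 4 = -64/4 = -16
b_2 = (-96 - 2*(-16)) / 4 = -64/4 = -16
b_1 = (-16 - 2*(-16)) / 4 = 16/4 = 4

4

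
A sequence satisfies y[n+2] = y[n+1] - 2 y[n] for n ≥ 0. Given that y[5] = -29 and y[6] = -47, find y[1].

Rearranging, y[n-2] = (y[n] - y[n-1]) / -2.
y[4] = (-47 - (-29)) / -2 = -18/-2 = 9
y[3] = (-29 - 9) / -2 = -38/-2 = 19
y[2] = (9 - 19) / -2 = -10/-2 = 5
y[1] = (19 - 5) / -2 = 14/-2 = -7

-7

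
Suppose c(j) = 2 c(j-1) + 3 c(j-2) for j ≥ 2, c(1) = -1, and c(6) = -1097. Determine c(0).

-5

Let c(0) = w.
c(2) = -2 + 3w
c(3) = -7 + 6w
c(4) = -20 + 21w
c(5) = -61 + 60w
c(6) = -182 + 183w
So -182 + 183w = -1097, giving w = -5.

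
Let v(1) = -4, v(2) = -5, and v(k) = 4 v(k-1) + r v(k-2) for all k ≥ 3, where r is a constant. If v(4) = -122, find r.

2

v(3) = -20 - 4r
v(4) = -80 - 21r
So -80 - 21r = -122, giving r = 2.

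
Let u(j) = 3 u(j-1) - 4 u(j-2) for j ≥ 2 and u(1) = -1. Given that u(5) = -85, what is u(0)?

Let u(0) = y.
u(2) = -3 - 4y
u(3) = -5 - 12y
u(4) = -3 - 20y
u(5) = 11 - 12y
So 11 - 12y = -85, giving y = 8.

8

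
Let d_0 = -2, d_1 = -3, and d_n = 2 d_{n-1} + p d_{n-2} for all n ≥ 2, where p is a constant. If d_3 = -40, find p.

4

d_2 = -6 - 2p
d_3 = -12 - 7p
So -12 - 7p = -40, giving p = 4.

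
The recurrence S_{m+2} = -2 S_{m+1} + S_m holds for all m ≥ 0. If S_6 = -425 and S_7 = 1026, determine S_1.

4

Rearranging, S_{m-2} = S_m + 2 S_{m-1}.
S_5 = 1026 + 2*(-425) = 176
S_4 = -425 + 2*176 = -73
S_3 = 176 + 2*(-73) = 30
S_2 = -73 + 2*30 = -13
S_1 = 30 + 2*(-13) = 4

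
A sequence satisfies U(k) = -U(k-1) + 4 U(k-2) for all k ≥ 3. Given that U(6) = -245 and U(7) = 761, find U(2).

-1

Rearranging, U(k-2) = (U(k) + U(k-1)) / 4.
U(5) = (761 + (-245)) / 4 = 516/4 = 129
U(4) = (-245 + 129) / 4 = -116/4 = -29
U(3) = (129 + (-29)) / 4 = 100/4 = 25
U(2) = (-29 + 25) / 4 = -4/4 = -1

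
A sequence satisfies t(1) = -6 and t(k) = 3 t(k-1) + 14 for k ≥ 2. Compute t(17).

43046714

The fixed point is 14/(1 - 3) = -7, so t(k) + 7 = 3(t(k-1) + 7).
Hence t(k) = 1·3^{k-1} - 7.
t(17) = 1·3^{16} - 7 = 1·43046721 - 7 = 43046714.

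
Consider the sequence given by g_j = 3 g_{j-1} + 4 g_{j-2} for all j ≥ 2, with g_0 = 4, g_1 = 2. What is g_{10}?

1258294

g_2 = 3(2) + 4(4) = 22
g_3 = 3(22) + 4(2) = 74
g_4 = 3(74) + 4(22) = 310
g_5 = 3(310) + 4(74) = 1226
g_6 = 3(1226) + 4(310) = 4918
g_7 = 3(4918) + 4(1226) = 19658
g_8 = 3(19658) + 4(4918) = 78646
g_9 = 3(78646) + 4(19658) = 314570
g_{10} = 3(314570) + 4(78646) = 1258294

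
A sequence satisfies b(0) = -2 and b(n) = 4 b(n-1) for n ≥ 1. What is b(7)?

-32768

b(1) = 4(-2) = -8
b(2) = 4(-8) = -32
b(3) = 4(-32) = -128
b(4) = 4(-128) = -512
b(5) = 4(-512) = -2048
b(6) = 4(-2048) = -8192
b(7) = 4(-8192) = -32768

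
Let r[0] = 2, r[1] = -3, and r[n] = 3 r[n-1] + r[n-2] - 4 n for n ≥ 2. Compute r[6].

-2374

r[2] = 3·(-3) + 2 - 8 = -15
r[3] = 3·(-15) + (-3) - 12 = -60
r[4] = 3·(-60) + (-15) - 16 = -211
r[5] = 3·(-211) + (-60) - 20 = -713
r[6] = 3·(-713) + (-211) - 24 = -2374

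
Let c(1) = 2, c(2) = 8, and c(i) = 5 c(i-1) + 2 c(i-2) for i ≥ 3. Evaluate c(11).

c(3) = 5*8 + 2*2 = 44
c(4) = 5*44 + 2*8 = 236
c(5) = 5*236 + 2*44 = 1268
c(6) = 5*1268 + 2*236 = 6812
c(7) = 5*6812 + 2*1268 = 36596
c(8) = 5*36596 + 2*6812 = 196604
c(9) = 5*196604 + 2*36596 = 1056212
c(10) = 5*1056212 + 2*196604 = 5674268
c(11) = 5*5674268 + 2*1056212 = 30483764

30483764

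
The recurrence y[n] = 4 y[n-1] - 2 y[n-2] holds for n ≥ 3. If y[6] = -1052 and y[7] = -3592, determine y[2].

-7

Rearranging, y[n-2] = (y[n] - 4 y[n-1]) / -2.
y[5] = (-3592 - 4(-1052)) / -2 = 616/-2 = -308
y[4] = (-1052 - 4(-308)) / -2 = 180/-2 = -90
y[3] = (-308 - 4(-90)) / -2 = 52/-2 = -26
y[2] = (-90 - 4(-26)) / -2 = 14/-2 = -7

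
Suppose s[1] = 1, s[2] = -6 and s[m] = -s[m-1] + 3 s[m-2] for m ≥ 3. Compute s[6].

s[3] = -(-6) + 3*1 = 9
s[4] = -9 + 3*(-6) = -27
s[5] = -(-27) + 3*9 = 54
s[6] = -54 + 3*(-27) = -135

-135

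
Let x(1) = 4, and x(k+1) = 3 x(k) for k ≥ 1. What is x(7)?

2916

x(2) = 3(4) = 12
x(3) = 3(12) = 36
x(4) = 3(36) = 108
x(5) = 3(108) = 324
x(6) = 3(324) = 972
x(7) = 3(972) = 2916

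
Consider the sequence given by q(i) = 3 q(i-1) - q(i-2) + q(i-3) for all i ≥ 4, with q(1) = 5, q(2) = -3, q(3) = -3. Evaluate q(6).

-11

q(4) = 3*(-3) - (-3) + 5 = -1
q(5) = 3*(-1) - (-3) + (-3) = -3
q(6) = 3*(-3) - (-1) + (-3) = -11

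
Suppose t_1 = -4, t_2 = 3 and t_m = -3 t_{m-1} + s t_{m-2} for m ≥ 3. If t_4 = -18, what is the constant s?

-3

t_3 = -9 - 4s
t_4 = 27 + 15s
So 27 + 15s = -18, giving s = -3.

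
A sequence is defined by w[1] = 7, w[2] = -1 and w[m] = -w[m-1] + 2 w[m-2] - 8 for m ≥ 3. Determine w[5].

w[3] = -(-1) + 2*7 - 8 = 7
w[4] = -7 + 2*(-1) - 8 = -17
w[5] = -(-17) + 2*7 - 8 = 23

23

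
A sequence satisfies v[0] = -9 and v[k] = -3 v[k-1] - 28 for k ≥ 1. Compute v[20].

-6973568809

The fixed point is -28/(1 + 3) = -7, so v[k] + 7 = -3(v[k-1] + 7).
Hence v[k] = -2·(-3)^k - 7.
v[20] = -2·(-3)^{20} - 7 = -2·3486784401 - 7 = -6973568809.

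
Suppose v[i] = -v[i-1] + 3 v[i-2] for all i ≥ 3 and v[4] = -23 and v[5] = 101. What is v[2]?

Rearranging, v[i-2] = (v[i] + v[i-1]) / 3.
v[3] = (101 + (-23)) / 3 = 78/3 = 26
v[2] = (-23 + 26) / 3 = 3/3 = 1

1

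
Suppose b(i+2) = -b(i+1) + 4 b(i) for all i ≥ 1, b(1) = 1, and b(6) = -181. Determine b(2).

Let b(2) = x.
b(3) = 4 - x
b(4) = -4 + 5x
b(5) = 20 - 9x
b(6) = -36 + 29x
So -36 + 29x = -181, giving x = -5.

-5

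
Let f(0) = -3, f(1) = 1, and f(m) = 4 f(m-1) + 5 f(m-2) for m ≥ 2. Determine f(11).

f(2) = 4(1) + 5(-3) = -11
f(3) = 4(-11) + 5(1) = -39
f(4) = 4(-39) + 5(-11) = -211
f(5) = 4(-211) + 5(-39) = -1039
f(6) = 4(-1039) + 5(-211) = -5211
f(7) = 4(-5211) + 5(-1039) = -26039
f(8) = 4(-26039) + 5(-5211) = -130211
f(9) = 4(-130211) + 5(-26039) = -651039
f(10) = 4(-651039) + 5(-130211) = -3255211
f(11) = 4(-3255211) + 5(-651039) = -16276039

-16276039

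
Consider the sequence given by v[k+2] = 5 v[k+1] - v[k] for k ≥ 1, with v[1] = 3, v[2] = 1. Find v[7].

v[3] = 5·1 - 3 = 2
v[4] = 5·2 - 1 = 9
v[5] = 5·9 - 2 = 43
v[6] = 5·43 - 9 = 206
v[7] = 5·206 - 43 = 987

987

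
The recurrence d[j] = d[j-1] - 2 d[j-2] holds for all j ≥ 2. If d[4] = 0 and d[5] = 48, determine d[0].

9

Rearranging, d[j-2] = (d[j] - d[j-1]) / -2.
d[3] = (48 - 0) / -2 = 48/-2 = -24
d[2] = (0 - (-24)) / -2 = 24/-2 = -12
d[1] = (-24 - (-12)) / -2 = -12/-2 = 6
d[0] = (-12 - 6) / -2 = -18/-2 = 9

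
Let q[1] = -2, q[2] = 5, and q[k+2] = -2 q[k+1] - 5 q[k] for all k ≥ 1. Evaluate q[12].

q[3] = -2(5) - 5(-2) = 0
q[4] = -2(0) - 5(5) = -25
q[5] = -2(-25) - 5(0) = 50
q[6] = -2(50) - 5(-25) = 25
q[7] = -2(25) - 5(50) = -300
q[8] = -2(-300) - 5(25) = 475
q[9] = -2(475) - 5(-300) = 550
q[10] = -2(550) - 5(475) = -3475
q[11] = -2(-3475) - 5(550) = 4200
q[12] = -2(4200) - 5(-3475) = 8975

8975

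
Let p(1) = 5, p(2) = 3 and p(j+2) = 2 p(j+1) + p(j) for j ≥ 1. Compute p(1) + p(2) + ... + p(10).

p(3) = 2(3) + 5 = 11
p(4) = 2(11) + 3 = 25
p(5) = 2(25) + 11 = 61
p(6) = 2(61) + 25 = 147
p(7) = 2(147) + 61 = 355
p(8) = 2(355) + 147 = 857
p(9) = 2(857) + 355 = 2069
p(10) = 2(2069) + 857 = 4995
Sum = 5 + 3 + 11 + 25 + 61 + 147 + 355 + 857 + 2069 + 4995 = 8528

8528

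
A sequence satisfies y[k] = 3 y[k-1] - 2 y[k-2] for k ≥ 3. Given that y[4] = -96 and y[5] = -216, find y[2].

Rearranging, y[k-2] = (y[k] - 3 y[k-1]) / -2.
y[3] = (-216 - 3·(-96)) / -2 = 72/-2 = -36
y[2] = (-96 - 3·(-36)) / -2 = 12/-2 = -6

-6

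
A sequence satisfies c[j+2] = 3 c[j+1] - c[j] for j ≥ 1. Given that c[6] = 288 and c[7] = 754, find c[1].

Rearranging, c[j-2] = -(c[j] - 3 c[j-1]).
c[5] = -(754 - 3*288) = 110
c[4] = -(288 - 3*110) = 42
c[3] = -(110 - 3*42) = 16
c[2] = -(42 - 3*16) = 6
c[1] = -(16 - 3*6) = 2

2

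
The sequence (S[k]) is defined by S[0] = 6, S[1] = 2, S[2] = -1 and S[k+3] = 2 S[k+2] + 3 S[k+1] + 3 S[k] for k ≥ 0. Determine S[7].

1654

S[3] = 2*(-1) + 3*2 + 3*6 = 22
S[4] = 2*22 + 3*(-1) + 3*2 = 47
S[5] = 2*47 + 3*22 + 3*(-1) = 157
S[6] = 2*157 + 3*47 + 3*22 = 521
S[7] = 2*521 + 3*157 + 3*47 = 1654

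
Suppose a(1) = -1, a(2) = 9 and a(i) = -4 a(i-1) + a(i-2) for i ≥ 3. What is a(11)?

a(3) = -4*9 + (-1) = -37
a(4) = -4*(-37) + 9 = 157
a(5) = -4*157 + (-37) = -665
a(6) = -4*(-665) + 157 = 2817
a(7) = -4*2817 + (-665) = -11933
a(8) = -4*(-11933) + 2817 = 50549
a(9) = -4*50549 + (-11933) = -214129
a(10) = -4*(-214129) + 50549 = 907065
a(11) = -4*907065 + (-214129) = -3842389

-3842389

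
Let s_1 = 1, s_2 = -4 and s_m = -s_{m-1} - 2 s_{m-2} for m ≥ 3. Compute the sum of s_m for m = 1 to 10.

33

s_3 = -(-4) - 2*1 = 2
s_4 = -2 - 2*(-4) = 6
s_5 = -6 - 2*2 = -10
s_6 = -(-10) - 2*6 = -2
s_7 = -(-2) - 2*(-10) = 22
s_8 = -22 - 2*(-2) = -18
s_9 = -(-18) - 2*22 = -26
s_{10} = -(-26) - 2*(-18) = 62
Sum = 1 + (-4) + 2 + 6 + (-10) + (-2) + 22 + (-18) + (-26) + 62 = 33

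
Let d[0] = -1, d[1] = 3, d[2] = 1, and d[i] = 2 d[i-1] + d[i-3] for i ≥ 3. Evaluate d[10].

549

d[3] = 2·1 + (-1) = 1
d[4] = 2·1 + 3 = 5
d[5] = 2·5 + 1 = 11
d[6] = 2·11 + 1 = 23
d[7] = 2·23 + 5 = 51
d[8] = 2·51 + 11 = 113
d[9] = 2·113 + 23 = 249
d[10] = 2·249 + 51 = 549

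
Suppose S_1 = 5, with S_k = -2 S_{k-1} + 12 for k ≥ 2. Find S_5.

S_2 = -2(5) + 12 = 2
S_3 = -2(2) + 12 = 8
S_4 = -2(8) + 12 = -4
S_5 = -2(-4) + 12 = 20

20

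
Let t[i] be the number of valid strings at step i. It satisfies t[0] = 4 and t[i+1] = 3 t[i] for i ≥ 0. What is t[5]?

972

t[1] = 3(4) = 12
t[2] = 3(12) = 36
t[3] = 3(36) = 108
t[4] = 3(108) = 324
t[5] = 3(324) = 972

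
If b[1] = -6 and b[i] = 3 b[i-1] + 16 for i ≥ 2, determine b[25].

The fixed point is 16/(1 - 3) = -8, so b[i] + 8 = 3(b[i-1] + 8).
Hence b[i] = 2·3^{i-1} - 8.
b[25] = 2·3^{24} - 8 = 2·282429536481 - 8 = 564859072954.

564859072954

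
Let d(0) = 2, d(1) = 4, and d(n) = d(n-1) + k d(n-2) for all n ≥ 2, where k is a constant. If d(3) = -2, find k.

d(2) = 4 + 2k
d(3) = 4 + 6k
So 4 + 6k = -2, giving k = -1.

-1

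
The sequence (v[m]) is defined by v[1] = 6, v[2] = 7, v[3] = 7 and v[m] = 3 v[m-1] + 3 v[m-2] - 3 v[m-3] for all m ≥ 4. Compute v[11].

v[4] = 3(7) + 3(7) - 3(6) = 24
v[5] = 3(24) + 3(7) - 3(7) = 72
v[6] = 3(72) + 3(24) - 3(7) = 267
v[7] = 3(267) + 3(72) - 3(24) = 945
v[8] = 3(945) + 3(267) - 3(72) = 3420
v[9] = 3(3420) + 3(945) - 3(267) = 12294
v[10] = 3(12294) + 3(3420) - 3(945) = 44307
v[11] = 3(44307) + 3(12294) - 3(3420) = 159543

159543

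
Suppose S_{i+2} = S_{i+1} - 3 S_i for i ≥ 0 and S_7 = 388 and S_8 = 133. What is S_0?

-7

Rearranging, S_{i-2} = (S_i - S_{i-1}) / -3.
S_6 = (133 - 388) / -3 = -255/-3 = 85
S_5 = (388 - 85) / -3 = 303/-3 = -101
S_4 = (85 - (-101)) / -3 = 186/-3 = -62
S_3 = (-101 - (-62)) / -3 = -39/-3 = 13
S_2 = (-62 - 13) / -3 = -75/-3 = 25
S_1 = (13 - 25) / -3 = -12/-3 = 4
S_0 = (25 - 4) / -3 = 21/-3 = -7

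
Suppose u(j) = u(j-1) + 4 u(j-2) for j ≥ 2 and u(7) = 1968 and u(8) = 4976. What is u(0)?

2

Rearranging, u(j-2) = (u(j) - u(j-1)) / 4.
u(6) = (4976 - 1968) / 4 = 3008/4 = 752
u(5) = (1968 - 752) / 4 = 1216/4 = 304
u(4) = (752 - 304) / 4 = 448/4 = 112
u(3) = (304 - 112) / 4 = 192/4 = 48
u(2) = (112 - 48) / 4 = 64/4 = 16
u(1) = (48 - 16) / 4 = 32/4 = 8
u(0) = (16 - 8) / 4 = 8/4 = 2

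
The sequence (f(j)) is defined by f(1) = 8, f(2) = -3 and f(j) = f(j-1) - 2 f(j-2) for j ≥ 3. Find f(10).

99

f(3) = (-3) - 2(8) = -19
f(4) = (-19) - 2(-3) = -13
f(5) = (-13) - 2(-19) = 25
f(6) = 25 - 2(-13) = 51
f(7) = 51 - 2(25) = 1
f(8) = 1 - 2(51) = -101
f(9) = (-101) - 2(1) = -103
f(10) = (-103) - 2(-101) = 99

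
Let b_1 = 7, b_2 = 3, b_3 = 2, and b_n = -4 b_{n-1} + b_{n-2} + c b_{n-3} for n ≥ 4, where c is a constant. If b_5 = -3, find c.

b_4 = -5 + 7c
b_5 = 22 - 25c
So 22 - 25c = -3, giving c = 1.

1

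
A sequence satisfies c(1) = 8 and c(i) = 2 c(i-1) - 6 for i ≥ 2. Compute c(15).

32774

The fixed point is -6/(1 - 2) = 6, so c(i) - 6 = 2(c(i-1) - 6).
Hence c(i) = 2·2^{i-1} + 6.
c(15) = 2·2^{14} + 6 = 2·16384 + 6 = 32774.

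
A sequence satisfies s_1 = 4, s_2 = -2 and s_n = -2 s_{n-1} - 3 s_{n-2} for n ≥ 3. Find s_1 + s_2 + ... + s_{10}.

418

s_3 = -2(-2) - 3(4) = -8
s_4 = -2(-8) - 3(-2) = 22
s_5 = -2(22) - 3(-8) = -20
s_6 = -2(-20) - 3(22) = -26
s_7 = -2(-26) - 3(-20) = 112
s_8 = -2(112) - 3(-26) = -146
s_9 = -2(-146) - 3(112) = -44
s_{10} = -2(-44) - 3(-146) = 526
Sum = 4 + (-2) + (-8) + 22 + (-20) + (-26) + 112 + (-146) + (-44) + 526 = 418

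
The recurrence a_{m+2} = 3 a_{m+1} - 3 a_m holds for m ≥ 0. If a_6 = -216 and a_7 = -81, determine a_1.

3

Rearranging, a_{m-2} = (a_m - 3 a_{m-1}) / -3.
a_5 = (-81 - 3(-216)) / -3 = 567/-3 = -189
a_4 = (-216 - 3(-189)) / -3 = 351/-3 = -117
a_3 = (-189 - 3(-117)) / -3 = 162/-3 = -54
a_2 = (-117 - 3(-54)) / -3 = 45/-3 = -15
a_1 = (-54 - 3(-15)) / -3 = -9/-3 = 3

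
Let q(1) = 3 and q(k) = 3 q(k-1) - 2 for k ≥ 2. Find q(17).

86093443

The fixed point is -2/(1 - 3) = 1, so q(k) - 1 = 3(q(k-1) - 1).
Hence q(k) = 2·3^{k-1} + 1.
q(17) = 2·3^{16} + 1 = 2·43046721 + 1 = 86093443.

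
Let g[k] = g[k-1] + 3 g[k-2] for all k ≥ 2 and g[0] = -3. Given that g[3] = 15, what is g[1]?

6

Let g[1] = v.
g[2] = -9 + v
g[3] = -9 + 4v
So -9 + 4v = 15, giving v = 6.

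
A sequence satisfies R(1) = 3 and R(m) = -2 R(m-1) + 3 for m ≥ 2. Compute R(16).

-65535

The fixed point is 3/(1 + 2) = 1, so R(m) - 1 = -2(R(m-1) - 1).
Hence R(m) = 2·(-2)^{m-1} + 1.
R(16) = 2·(-2)^{15} + 1 = 2·-32768 + 1 = -65535.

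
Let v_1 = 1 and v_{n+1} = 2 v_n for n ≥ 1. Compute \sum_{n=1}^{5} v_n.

v_2 = 2(1) = 2
v_3 = 2(2) = 4
v_4 = 2(4) = 8
v_5 = 2(8) = 16
Sum = 1 + 2 + 4 + 8 + 16 = 31

31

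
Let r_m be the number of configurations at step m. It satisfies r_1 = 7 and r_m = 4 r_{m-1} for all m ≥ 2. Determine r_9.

458752

r_2 = 4*7 = 28
r_3 = 4*28 = 112
r_4 = 4*112 = 448
r_5 = 4*448 = 1792
r_6 = 4*1792 = 7168
r_7 = 4*7168 = 28672
r_8 = 4*28672 = 114688
r_9 = 4*114688 = 458752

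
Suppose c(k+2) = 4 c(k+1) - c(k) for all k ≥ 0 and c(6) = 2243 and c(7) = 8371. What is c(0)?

Rearranging, c(k-2) = -(c(k) - 4 c(k-1)).
c(5) = -(8371 - 4·2243) = 601
c(4) = -(2243 - 4·601) = 161
c(3) = -(601 - 4·161) = 43
c(2) = -(161 - 4·43) = 11
c(1) = -(43 - 4·11) = 1
c(0) = -(11 - 4·1) = -7

-7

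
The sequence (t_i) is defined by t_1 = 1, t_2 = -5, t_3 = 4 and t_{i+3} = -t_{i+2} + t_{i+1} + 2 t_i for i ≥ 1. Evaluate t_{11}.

t_4 = -4 + (-5) + 2*1 = -7
t_5 = -(-7) + 4 + 2*(-5) = 1
t_6 = -1 + (-7) + 2*4 = 0
t_7 = -0 + 1 + 2*(-7) = -13
t_8 = -(-13) + 0 + 2*1 = 15
t_9 = -15 + (-13) + 2*0 = -28
t_{10} = -(-28) + 15 + 2*(-13) = 17
t_{11} = -17 + (-28) + 2*15 = -15

-15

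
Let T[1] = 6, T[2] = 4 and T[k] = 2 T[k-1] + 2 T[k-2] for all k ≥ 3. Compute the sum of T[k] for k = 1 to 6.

T[3] = 2*4 + 2*6 = 20
T[4] = 2*20 + 2*4 = 48
T[5] = 2*48 + 2*20 = 136
T[6] = 2*136 + 2*48 = 368
Sum = 6 + 4 + 20 + 48 + 136 + 368 = 582

582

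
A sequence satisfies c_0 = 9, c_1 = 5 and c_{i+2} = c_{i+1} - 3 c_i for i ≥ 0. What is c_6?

53

c_2 = 5 - 3(9) = -22
c_3 = (-22) - 3(5) = -37
c_4 = (-37) - 3(-22) = 29
c_5 = 29 - 3(-37) = 140
c_6 = 140 - 3(29) = 53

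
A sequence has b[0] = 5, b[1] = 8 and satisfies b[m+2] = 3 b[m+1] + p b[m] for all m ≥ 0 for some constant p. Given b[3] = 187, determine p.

b[2] = 24 + 5p
b[3] = 72 + 23p
So 72 + 23p = 187, giving p = 5.

5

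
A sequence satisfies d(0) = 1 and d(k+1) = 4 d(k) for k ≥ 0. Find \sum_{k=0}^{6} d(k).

5461

d(1) = 4*1 = 4
d(2) = 4*4 = 16
d(3) = 4*16 = 64
d(4) = 4*64 = 256
d(5) = 4*256 = 1024
d(6) = 4*1024 = 4096
Sum = 1 + 4 + 16 + 64 + 256 + 1024 + 4096 = 5461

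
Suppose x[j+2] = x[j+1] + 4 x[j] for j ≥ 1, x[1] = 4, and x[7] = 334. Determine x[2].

Let x[2] = w.
x[3] = 16 + w
x[4] = 16 + 5w
x[5] = 80 + 9w
x[6] = 144 + 29w
x[7] = 464 + 65w
So 464 + 65w = 334, giving w = -2.

-2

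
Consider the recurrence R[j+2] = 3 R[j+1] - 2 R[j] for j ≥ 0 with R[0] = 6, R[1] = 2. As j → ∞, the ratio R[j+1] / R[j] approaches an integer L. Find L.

The characteristic equation is r^2 - 3r + 2 = 0, which factors as (r - 2)(r - 1) = 0.
So the roots are 2 and 1. Since |2| > |1| and the coefficient of 2^j is non-zero, the ratio tends to 2.

2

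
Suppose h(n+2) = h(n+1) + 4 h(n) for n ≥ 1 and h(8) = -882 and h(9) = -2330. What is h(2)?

-2

Rearranging, h(n-2) = (h(n) - h(n-1)) / 4.
h(7) = (-2330 - (-882)) / 4 = -1448/4 = -362
h(6) = (-882 - (-362)) / 4 = -520/4 = -130
h(5) = (-362 - (-130)) / 4 = -232/4 = -58
h(4) = (-130 - (-58)) / 4 = -72/4 = -18
h(3) = (-58 - (-18)) / 4 = -40/4 = -10
h(2) = (-18 - (-10)) / 4 = -8/4 = -2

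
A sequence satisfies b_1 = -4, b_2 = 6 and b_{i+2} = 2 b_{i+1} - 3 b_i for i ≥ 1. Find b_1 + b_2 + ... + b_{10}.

b_3 = 2*6 - 3*(-4) = 24
b_4 = 2*24 - 3*6 = 30
b_5 = 2*30 - 3*24 = -12
b_6 = 2*(-12) - 3*30 = -114
b_7 = 2*(-114) - 3*(-12) = -192
b_8 = 2*(-192) - 3*(-114) = -42
b_9 = 2*(-42) - 3*(-192) = 492
b_{10} = 2*492 - 3*(-42) = 1110
Sum = (-4) + 6 + 24 + 30 + (-12) + (-114) + (-192) + (-42) + 492 + 1110 = 1298

1298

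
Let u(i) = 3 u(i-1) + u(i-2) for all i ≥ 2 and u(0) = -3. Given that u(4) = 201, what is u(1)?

Let u(1) = w.
u(2) = -3 + 3w
u(3) = -9 + 10w
u(4) = -30 + 33w
So -30 + 33w = 201, giving w = 7.

7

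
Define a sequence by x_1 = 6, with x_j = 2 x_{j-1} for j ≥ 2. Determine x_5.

x_2 = 2(6) = 12
x_3 = 2(12) = 24
x_4 = 2(24) = 48
x_5 = 2(48) = 96

96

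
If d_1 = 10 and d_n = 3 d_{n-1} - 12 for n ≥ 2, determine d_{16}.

The fixed point is -12/(1 - 3) = 6, so d_n - 6 = 3(d_{n-1} - 6).
Hence d_n = 4·3^{n-1} + 6.
d_{16} = 4·3^{15} + 6 = 4·14348907 + 6 = 57395634.

57395634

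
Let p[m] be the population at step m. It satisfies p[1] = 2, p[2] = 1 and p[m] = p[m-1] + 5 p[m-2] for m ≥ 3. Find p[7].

p[3] = 1 + 5·2 = 11
p[4] = 11 + 5·1 = 16
p[5] = 16 + 5·11 = 71
p[6] = 71 + 5·16 = 151
p[7] = 151 + 5·71 = 506

506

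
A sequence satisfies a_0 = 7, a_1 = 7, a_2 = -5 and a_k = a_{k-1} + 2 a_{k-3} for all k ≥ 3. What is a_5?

a_3 = (-5) + 2·7 = 9
a_4 = 9 + 2·7 = 23
a_5 = 23 + 2·(-5) = 13

13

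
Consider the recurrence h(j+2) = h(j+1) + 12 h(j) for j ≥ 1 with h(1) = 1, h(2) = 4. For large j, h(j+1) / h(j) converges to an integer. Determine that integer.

The characteristic equation is r^2 - r - 12 = 0, which factors as (r - 4)(r + 3) = 0.
So the roots are 4 and -3. Since |4| > |-3| and the coefficient of 4^j is non-zero, the ratio tends to 4.

4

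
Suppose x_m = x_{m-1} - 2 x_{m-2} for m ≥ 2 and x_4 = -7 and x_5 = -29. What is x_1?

Rearranging, x_{m-2} = (x_m - x_{m-1}) / -2.
x_3 = (-29 - (-7)) / -2 = -22/-2 = 11
x_2 = (-7 - 11) / -2 = -18/-2 = 9
x_1 = (11 - 9) / -2 = 2/-2 = -1

-1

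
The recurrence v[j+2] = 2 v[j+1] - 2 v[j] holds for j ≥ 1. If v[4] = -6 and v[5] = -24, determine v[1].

6

Rearranging, v[j-2] = (v[j] - 2 v[j-1]) / -2.
v[3] = (-24 - 2·(-6)) / -2 = -12/-2 = 6
v[2] = (-6 - 2·6) / -2 = -18/-2 = 9
v[1] = (6 - 2·9) / -2 = -12/-2 = 6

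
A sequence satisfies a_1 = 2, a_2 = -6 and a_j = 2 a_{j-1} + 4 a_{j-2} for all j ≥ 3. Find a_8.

a_3 = 2·(-6) + 4·2 = -4
a_4 = 2·(-4) + 4·(-6) = -32
a_5 = 2·(-32) + 4·(-4) = -80
a_6 = 2·(-80) + 4·(-32) = -288
a_7 = 2·(-288) + 4·(-80) = -896
a_8 = 2·(-896) + 4·(-288) = -2944

-2944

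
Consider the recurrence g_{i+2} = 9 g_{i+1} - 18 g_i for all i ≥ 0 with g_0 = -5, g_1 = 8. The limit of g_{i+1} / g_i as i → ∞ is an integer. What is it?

6

The characteristic equation is r^2 - 9r + 18 = 0, which factors as (r - 6)(r - 3) = 0.
So the roots are 6 and 3. Since |6| > |3| and the coefficient of 6^i is non-zero, the ratio tends to 6.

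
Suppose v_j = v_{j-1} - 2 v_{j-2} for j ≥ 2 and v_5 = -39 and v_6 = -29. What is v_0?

-7

Rearranging, v_{j-2} = (v_j - v_{j-1}) / -2.
v_4 = (-29 - (-39)) / -2 = 10/-2 = -5
v_3 = (-39 - (-5)) / -2 = -34/-2 = 17
v_2 = (-5 - 17) / -2 = -22/-2 = 11
v_1 = (17 - 11) / -2 = 6/-2 = -3
v_0 = (11 - (-3)) / -2 = 14/-2 = -7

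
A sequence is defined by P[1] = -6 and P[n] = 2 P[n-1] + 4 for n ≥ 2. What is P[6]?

-68

P[2] = 2*(-6) + 4 = -8
P[3] = 2*(-8) + 4 = -12
P[4] = 2*(-12) + 4 = -20
P[5] = 2*(-20) + 4 = -36
P[6] = 2*(-36) + 4 = -68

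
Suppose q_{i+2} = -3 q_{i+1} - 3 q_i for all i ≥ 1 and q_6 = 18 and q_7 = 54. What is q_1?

Rearranging, q_{i-2} = (q_i + 3 q_{i-1}) / -3.
q_5 = (54 + 3(18)) / -3 = 108/-3 = -36
q_4 = (18 + 3(-36)) / -3 = -90/-3 = 30
q_3 = (-36 + 3(30)) / -3 = 54/-3 = -18
q_2 = (30 + 3(-18)) / -3 = -24/-3 = 8
q_1 = (-18 + 3(8)) / -3 = 6/-3 = -2

-2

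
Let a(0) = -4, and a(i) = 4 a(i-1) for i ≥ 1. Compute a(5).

-4096

a(1) = 4*(-4) = -16
a(2) = 4*(-16) = -64
a(3) = 4*(-64) = -256
a(4) = 4*(-256) = -1024
a(5) = 4*(-1024) = -4096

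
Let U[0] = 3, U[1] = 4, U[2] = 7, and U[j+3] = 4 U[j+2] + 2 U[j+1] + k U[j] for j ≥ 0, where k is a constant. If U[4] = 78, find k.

-5

U[3] = 36 + 3k
U[4] = 158 + 16k
So 158 + 16k = 78, giving k = -5.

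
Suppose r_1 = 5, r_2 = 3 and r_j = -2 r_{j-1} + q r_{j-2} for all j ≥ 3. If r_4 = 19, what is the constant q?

-1

r_3 = -6 + 5q
r_4 = 12 - 7q
So 12 - 7q = 19, giving q = -1.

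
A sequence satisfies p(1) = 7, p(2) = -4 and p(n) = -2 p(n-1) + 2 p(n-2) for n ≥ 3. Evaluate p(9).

p(3) = -2·(-4) + 2·7 = 22
p(4) = -2·22 + 2·(-4) = -52
p(5) = -2·(-52) + 2·22 = 148
p(6) = -2·148 + 2·(-52) = -400
p(7) = -2·(-400) + 2·148 = 1096
p(8) = -2·1096 + 2·(-400) = -2992
p(9) = -2·(-2992) + 2·1096 = 8176

8176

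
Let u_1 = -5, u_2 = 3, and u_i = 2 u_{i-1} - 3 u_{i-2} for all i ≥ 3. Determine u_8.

u_3 = 2·3 - 3·(-5) = 21
u_4 = 2·21 - 3·3 = 33
u_5 = 2·33 - 3·21 = 3
u_6 = 2·3 - 3·33 = -93
u_7 = 2·(-93) - 3·3 = -195
u_8 = 2·(-195) - 3·(-93) = -111

-111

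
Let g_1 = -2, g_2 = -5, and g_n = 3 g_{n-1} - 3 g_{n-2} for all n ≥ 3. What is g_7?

g_3 = 3(-5) - 3(-2) = -9
g_4 = 3(-9) - 3(-5) = -12
g_5 = 3(-12) - 3(-9) = -9
g_6 = 3(-9) - 3(-12) = 9
g_7 = 3(9) - 3(-9) = 54

54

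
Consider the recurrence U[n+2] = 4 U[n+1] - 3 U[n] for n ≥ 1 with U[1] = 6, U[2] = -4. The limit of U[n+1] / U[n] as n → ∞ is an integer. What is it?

The characteristic equation is r^2 - 4r + 3 = 0, which factors as (r - 3)(r - 1) = 0.
So the roots are 3 and 1. Since |3| > |1| and the coefficient of 3^n is non-zero, the ratio tends to 3.

3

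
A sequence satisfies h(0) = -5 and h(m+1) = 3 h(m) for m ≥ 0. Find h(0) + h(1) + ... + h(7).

-16400

h(1) = 3(-5) = -15
h(2) = 3(-15) = -45
h(3) = 3(-45) = -135
h(4) = 3(-135) = -405
h(5) = 3(-405) = -1215
h(6) = 3(-1215) = -3645
h(7) = 3(-3645) = -10935
Sum = (-5) + (-15) + (-45) + (-135) + (-405) + (-1215) + (-3645) + (-10935) = -16400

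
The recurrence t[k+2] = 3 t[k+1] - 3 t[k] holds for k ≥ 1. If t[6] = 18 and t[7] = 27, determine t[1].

Rearranging, t[k-2] = (t[k] - 3 t[k-1]) / -3.
t[5] = (27 - 3*18) / -3 = -27/-3 = 9
t[4] = (18 - 3*9) / -3 = -9/-3 = 3
t[3] = (9 - 3*3) / -3 = 0/-3 = 0
t[2] = (3 - 3*0) / -3 = 3/-3 = -1
t[1] = (0 - 3*(-1)) / -3 = 3/-3 = -1

-1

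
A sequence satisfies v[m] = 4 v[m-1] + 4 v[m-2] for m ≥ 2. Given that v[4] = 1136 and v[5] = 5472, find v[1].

6

Rearranging, v[m-2] = (v[m] - 4 v[m-1]) / 4.
v[3] = (5472 - 4·1136) / 4 = 928/4 = 232
v[2] = (1136 - 4·232) / 4 = 208/4 = 52
v[1] = (232 - 4·52) / 4 = 24/4 = 6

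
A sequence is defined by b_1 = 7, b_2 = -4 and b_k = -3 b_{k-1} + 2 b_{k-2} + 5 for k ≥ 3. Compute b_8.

-15912

b_3 = -3*(-4) + 2*7 + 5 = 31
b_4 = -3*31 + 2*(-4) + 5 = -96
b_5 = -3*(-96) + 2*31 + 5 = 355
b_6 = -3*355 + 2*(-96) + 5 = -1252
b_7 = -3*(-1252) + 2*355 + 5 = 4471
b_8 = -3*4471 + 2*(-1252) + 5 = -15912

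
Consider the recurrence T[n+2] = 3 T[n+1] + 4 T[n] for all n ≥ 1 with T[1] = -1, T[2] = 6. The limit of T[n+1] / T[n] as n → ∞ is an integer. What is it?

The characteristic equation is r^2 - 3r - 4 = 0, which factors as (r - 4)(r + 1) = 0.
So the roots are 4 and -1. Since |4| > |-1| and the coefficient of 4^n is non-zero, the ratio tends to 4.

4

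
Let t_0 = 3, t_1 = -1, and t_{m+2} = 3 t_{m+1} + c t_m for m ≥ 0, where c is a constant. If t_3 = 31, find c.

t_2 = -3 + 3c
t_3 = -9 + 8c
So -9 + 8c = 31, giving c = 5.

5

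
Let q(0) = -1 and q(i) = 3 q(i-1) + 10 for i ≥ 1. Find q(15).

57395623

The fixed point is 10/(1 - 3) = -5, so q(i) + 5 = 3(q(i-1) + 5).
Hence q(i) = 4·3^i - 5.
q(15) = 4·3^{15} - 5 = 4·14348907 - 5 = 57395623.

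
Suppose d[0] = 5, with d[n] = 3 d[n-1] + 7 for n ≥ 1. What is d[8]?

d[1] = 3·5 + 7 = 22
d[2] = 3·22 + 7 = 73
d[3] = 3·73 + 7 = 226
d[4] = 3·226 + 7 = 685
d[5] = 3·685 + 7 = 2062
d[6] = 3·2062 + 7 = 6193
d[7] = 3·6193 + 7 = 18586
d[8] = 3·18586 + 7 = 55765

55765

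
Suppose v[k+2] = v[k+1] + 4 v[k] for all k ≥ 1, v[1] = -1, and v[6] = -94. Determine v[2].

-2

Let v[2] = y.
v[3] = -4 + y
v[4] = -4 + 5y
v[5] = -20 + 9y
v[6] = -36 + 29y
So -36 + 29y = -94, giving y = -2.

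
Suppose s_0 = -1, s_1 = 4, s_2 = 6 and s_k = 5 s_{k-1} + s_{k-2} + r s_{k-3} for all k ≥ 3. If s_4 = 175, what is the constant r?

1

s_3 = 34 - r
s_4 = 176 - r
So 176 - r = 175, giving r = 1.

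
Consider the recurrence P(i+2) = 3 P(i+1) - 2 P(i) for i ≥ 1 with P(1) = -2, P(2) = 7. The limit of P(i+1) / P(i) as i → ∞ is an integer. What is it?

The characteristic equation is r^2 - 3r + 2 = 0, which factors as (r - 2)(r - 1) = 0.
So the roots are 2 and 1. Since |2| > |1| and the coefficient of 2^i is non-zero, the ratio tends to 2.

2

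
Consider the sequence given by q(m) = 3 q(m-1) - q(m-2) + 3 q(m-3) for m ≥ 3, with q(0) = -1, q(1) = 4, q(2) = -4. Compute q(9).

q(3) = 3·(-4) - 4 + 3·(-1) = -19
q(4) = 3·(-19) - (-4) + 3·4 = -41
q(5) = 3·(-41) - (-19) + 3·(-4) = -116
q(6) = 3·(-116) - (-41) + 3·(-19) = -364
q(7) = 3·(-364) - (-116) + 3·(-41) = -1099
q(8) = 3·(-1099) - (-364) + 3·(-116) = -3281
q(9) = 3·(-3281) - (-1099) + 3·(-364) = -9836

-9836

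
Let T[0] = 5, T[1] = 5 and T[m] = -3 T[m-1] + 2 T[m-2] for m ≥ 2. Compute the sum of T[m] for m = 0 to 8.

-10735

T[2] = -3(5) + 2(5) = -5
T[3] = -3(-5) + 2(5) = 25
T[4] = -3(25) + 2(-5) = -85
T[5] = -3(-85) + 2(25) = 305
T[6] = -3(305) + 2(-85) = -1085
T[7] = -3(-1085) + 2(305) = 3865
T[8] = -3(3865) + 2(-1085) = -13765
Sum = 5 + 5 + (-5) + 25 + (-85) + 305 + (-1085) + 3865 + (-13765) = -10735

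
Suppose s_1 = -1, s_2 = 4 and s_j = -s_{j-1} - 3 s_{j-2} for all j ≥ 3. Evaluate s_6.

s_3 = -4 - 3*(-1) = -1
s_4 = -(-1) - 3*4 = -11
s_5 = -(-11) - 3*(-1) = 14
s_6 = -14 - 3*(-11) = 19

19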